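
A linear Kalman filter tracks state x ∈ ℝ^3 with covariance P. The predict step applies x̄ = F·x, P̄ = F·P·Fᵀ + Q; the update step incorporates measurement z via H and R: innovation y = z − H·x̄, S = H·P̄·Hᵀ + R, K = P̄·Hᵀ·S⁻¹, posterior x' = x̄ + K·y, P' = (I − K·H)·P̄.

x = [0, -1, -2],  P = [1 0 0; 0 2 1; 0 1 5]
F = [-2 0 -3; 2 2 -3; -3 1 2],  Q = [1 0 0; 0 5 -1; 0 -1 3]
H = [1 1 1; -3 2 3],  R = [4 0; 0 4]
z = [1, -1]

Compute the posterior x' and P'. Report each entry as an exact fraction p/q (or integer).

x' = [25630/46571, 34248/46571, -15035/46571]
P' = [57740/46571 -97500/46571 112692/46571; -97500/46571 867640/46571 -679328/46571; 112692/46571 -679328/46571 578328/46571]

x̄ = F·x = [6, 4, -5]
P̄ = F·P·Fᵀ + Q = [50 35 -27; 35 50 -32; -27 -32 38]
y = z − H·x̄ = [-4, 24]
S = H·P̄·Hᵀ + R = [94 -131; -131 678]
K = P̄·Hᵀ·S⁻¹ = [18233/46571 -7536/46571; 22703/46571 -2551/46571; 2923/46571 9563/46571]
x' = x̄ + K·y = [25630/46571, 34248/46571, -15035/46571]
P' = (I − K·H)·P̄ = [57740/46571 -97500/46571 112692/46571; -97500/46571 867640/46571 -679328/46571; 112692/46571 -679328/46571 578328/46571]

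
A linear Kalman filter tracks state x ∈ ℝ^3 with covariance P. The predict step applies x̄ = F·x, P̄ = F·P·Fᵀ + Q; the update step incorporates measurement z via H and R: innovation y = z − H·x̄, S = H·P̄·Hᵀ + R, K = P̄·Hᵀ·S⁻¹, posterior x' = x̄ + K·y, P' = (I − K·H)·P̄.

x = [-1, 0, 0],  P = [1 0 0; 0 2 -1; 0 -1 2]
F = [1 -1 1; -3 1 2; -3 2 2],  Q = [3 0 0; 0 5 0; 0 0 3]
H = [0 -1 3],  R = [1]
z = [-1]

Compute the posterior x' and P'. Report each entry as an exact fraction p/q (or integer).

x̄ = F·x = [-1, 3, 3]
P̄ = F·P·Fᵀ + Q = [10 0 -3; 0 20 15; -3 15 20]
y = z − H·x̄ = [-7]
S = H·P̄·Hᵀ + R = [111]
K = P̄·Hᵀ·S⁻¹ = [-3/37; 25/111; 15/37]
x' = x̄ + K·y = [-16/37, 158/111, 6/37]
P' = (I − K·H)·P̄ = [343/37 75/37 24/37; 75/37 1595/111 180/37; 24/37 180/37 65/37]

x' = [-16/37, 158/111, 6/37]
P' = [343/37 75/37 24/37; 75/37 1595/111 180/37; 24/37 180/37 65/37]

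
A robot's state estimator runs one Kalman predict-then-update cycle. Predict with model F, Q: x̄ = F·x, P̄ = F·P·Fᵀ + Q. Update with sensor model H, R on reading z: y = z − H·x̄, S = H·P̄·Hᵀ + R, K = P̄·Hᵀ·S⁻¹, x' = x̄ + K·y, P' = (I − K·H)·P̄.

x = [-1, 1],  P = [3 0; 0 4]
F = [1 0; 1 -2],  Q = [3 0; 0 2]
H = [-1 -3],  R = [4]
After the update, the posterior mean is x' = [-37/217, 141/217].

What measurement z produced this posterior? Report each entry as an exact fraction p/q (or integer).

x̄ = F·x = [-1, -3]
P̄ = F·P·Fᵀ + Q = [6 3; 3 21]
S = H·P̄·Hᵀ + R = [217]
K = P̄·Hᵀ·S⁻¹ = [-15/217; -66/217]
x' − x̄ = [180/217, 792/217] = K·y
y = (KᵀK)⁻¹·Kᵀ·(x' − x̄) = [-12]
z = y + H·x̄ = [-12] + [10] = [-2]

z = [-2]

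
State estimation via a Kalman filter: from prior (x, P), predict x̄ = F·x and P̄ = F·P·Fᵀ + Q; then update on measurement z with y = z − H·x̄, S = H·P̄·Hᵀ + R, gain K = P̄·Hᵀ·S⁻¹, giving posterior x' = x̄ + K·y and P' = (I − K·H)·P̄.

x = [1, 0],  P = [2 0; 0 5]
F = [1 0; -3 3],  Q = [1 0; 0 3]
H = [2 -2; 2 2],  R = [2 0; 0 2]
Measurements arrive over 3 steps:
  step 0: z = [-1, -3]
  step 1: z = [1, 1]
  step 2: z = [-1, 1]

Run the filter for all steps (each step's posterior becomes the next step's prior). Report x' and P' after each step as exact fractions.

step 0: x' = [-2399/2869, -1419/2869], P' = [651/2869 -6/2869; -6/2869 714/2869]
step 1: x' = [137769/491525, 6834/491525], P' = [101164/491525 -1971/491525; -1971/491525 118644/491525]
step 2: x' = [2440863/80999837, 37128261/80999837], P' = [16638753/80999837 -309405/80999837; -309405/80999837 19534389/80999837]

step 0: x̄ = F·x = [1, -3]
step 0: P̄ = F·P·Fᵀ + Q = [3 -6; -6 66]
step 0: y = z − H·x̄ = [-9, 1]
step 0: S = H·P̄·Hᵀ + R = [326 -252; -252 230]
step 0: K = P̄·Hᵀ·S⁻¹ = [657/2869 645/2869; -720/2869 708/2869]
step 0: x' = x̄ + K·y = [-2399/2869, -1419/2869]
step 0: P' = (I − K·H)·P̄ = [651/2869 -6/2869; -6/2869 714/2869]
step 1: x̄ = F·x = [-2399/2869, 2940/2869]
step 1: P̄ = F·P·Fᵀ + Q = [3520/2869 -1971/2869; -1971/2869 21000/2869]
step 1: y = z − H·x̄ = [713/151, 1787/2869]
step 1: S = H·P̄·Hᵀ + R = [6294/151 -3680/151; -3680/151 88050/2869]
step 1: K = P̄·Hᵀ·S⁻¹ = [20627/98305 99193/491525; -24123/98305 116673/491525]
step 1: x' = x̄ + K·y = [137769/491525, 6834/491525]
step 1: P' = (I − K·H)·P̄ = [101164/491525 -1971/491525; -1971/491525 118644/491525]
step 2: x̄ = F·x = [137769/491525, -78561/98305]
step 2: P̄ = F·P·Fᵀ + Q = [592689/491525 -61881/98305; -61881/98305 139533/19661]
step 2: y = z − H·x̄ = [-1552673/491525, 1001597/491525]
step 2: S = H·P̄·Hᵀ + R = [19782346/491525 -11582544/491525; -11582544/491525 14831866/491525]
step 2: K = P̄·Hᵀ·S⁻¹ = [16948158/80999837 16329348/80999837; -19843794/80999837 19224984/80999837]
step 2: x' = x̄ + K·y = [2440863/80999837, 37128261/80999837]
step 2: P' = (I − K·H)·P̄ = [16638753/80999837 -309405/80999837; -309405/80999837 19534389/80999837]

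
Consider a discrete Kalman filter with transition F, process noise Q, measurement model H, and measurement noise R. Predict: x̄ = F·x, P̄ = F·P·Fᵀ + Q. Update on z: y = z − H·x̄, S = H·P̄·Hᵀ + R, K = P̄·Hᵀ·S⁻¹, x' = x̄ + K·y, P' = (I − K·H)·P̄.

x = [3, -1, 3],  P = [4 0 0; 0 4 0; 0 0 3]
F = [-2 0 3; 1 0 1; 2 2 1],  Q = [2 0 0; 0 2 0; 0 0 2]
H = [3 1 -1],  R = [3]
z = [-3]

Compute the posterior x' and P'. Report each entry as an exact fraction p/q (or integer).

x' = [-133/480, 2869/480, 3877/480]
P' = [1151/480 337/480 3361/480; 337/480 4319/480 5327/480; 3361/480 5327/480 15551/480]

x̄ = F·x = [3, 6, 7]
P̄ = F·P·Fᵀ + Q = [45 1 -7; 1 9 11; -7 11 37]
y = z − H·x̄ = [-11]
S = H·P̄·Hᵀ + R = [480]
K = P̄·Hᵀ·S⁻¹ = [143/480; 1/480; -47/480]
x' = x̄ + K·y = [-133/480, 2869/480, 3877/480]
P' = (I − K·H)·P̄ = [1151/480 337/480 3361/480; 337/480 4319/480 5327/480; 3361/480 5327/480 15551/480]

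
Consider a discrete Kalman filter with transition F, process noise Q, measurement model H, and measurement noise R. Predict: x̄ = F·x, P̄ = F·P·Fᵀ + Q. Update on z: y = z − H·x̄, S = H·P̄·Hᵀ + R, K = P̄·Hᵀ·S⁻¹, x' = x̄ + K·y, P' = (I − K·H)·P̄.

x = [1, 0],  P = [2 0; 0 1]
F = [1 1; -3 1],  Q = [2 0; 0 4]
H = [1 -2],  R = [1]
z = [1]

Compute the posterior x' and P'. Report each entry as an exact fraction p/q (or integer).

x' = [14/59, -24/59]
P' = [365/118 175/118; 175/118 113/118]

x̄ = F·x = [1, -3]
P̄ = F·P·Fᵀ + Q = [5 -5; -5 23]
y = z − H·x̄ = [-6]
S = H·P̄·Hᵀ + R = [118]
K = P̄·Hᵀ·S⁻¹ = [15/118; -51/118]
x' = x̄ + K·y = [14/59, -24/59]
P' = (I − K·H)·P̄ = [365/118 175/118; 175/118 113/118]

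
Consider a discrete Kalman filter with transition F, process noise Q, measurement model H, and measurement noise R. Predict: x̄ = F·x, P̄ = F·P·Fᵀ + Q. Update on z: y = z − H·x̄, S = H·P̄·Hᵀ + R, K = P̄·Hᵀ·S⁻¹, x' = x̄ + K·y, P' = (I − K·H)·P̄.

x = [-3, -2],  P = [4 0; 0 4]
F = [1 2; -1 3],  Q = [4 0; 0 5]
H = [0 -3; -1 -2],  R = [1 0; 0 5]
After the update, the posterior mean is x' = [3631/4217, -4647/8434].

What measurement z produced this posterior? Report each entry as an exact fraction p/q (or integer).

z = [2, -2]

x̄ = F·x = [-7, -3]
P̄ = F·P·Fᵀ + Q = [24 20; 20 45]
S = H·P̄·Hᵀ + R = [406 330; 330 289]
K = P̄·Hᵀ·S⁻¹ = [1890/4217 -3092/4217; -2715/8434 -55/4217]
x' − x̄ = [33150/4217, 20655/8434] = K·y
y = (KᵀK)⁻¹·Kᵀ·(x' − x̄) = [-7, -15]
z = y + H·x̄ = [-7, -15] + [9, 13] = [2, -2]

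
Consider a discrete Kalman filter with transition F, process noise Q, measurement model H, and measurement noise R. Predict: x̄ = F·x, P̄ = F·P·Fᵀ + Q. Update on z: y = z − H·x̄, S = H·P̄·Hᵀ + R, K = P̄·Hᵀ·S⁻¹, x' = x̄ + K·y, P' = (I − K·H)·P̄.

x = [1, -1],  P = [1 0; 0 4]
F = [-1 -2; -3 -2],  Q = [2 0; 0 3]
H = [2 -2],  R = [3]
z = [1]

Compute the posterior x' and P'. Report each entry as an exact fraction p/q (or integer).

x̄ = F·x = [1, -1]
P̄ = F·P·Fᵀ + Q = [19 19; 19 28]
y = z − H·x̄ = [-3]
S = H·P̄·Hᵀ + R = [39]
K = P̄·Hᵀ·S⁻¹ = [0; -6/13]
x' = x̄ + K·y = [1, 5/13]
P' = (I − K·H)·P̄ = [19 19; 19 256/13]

x' = [1, 5/13]
P' = [19 19; 19 256/13]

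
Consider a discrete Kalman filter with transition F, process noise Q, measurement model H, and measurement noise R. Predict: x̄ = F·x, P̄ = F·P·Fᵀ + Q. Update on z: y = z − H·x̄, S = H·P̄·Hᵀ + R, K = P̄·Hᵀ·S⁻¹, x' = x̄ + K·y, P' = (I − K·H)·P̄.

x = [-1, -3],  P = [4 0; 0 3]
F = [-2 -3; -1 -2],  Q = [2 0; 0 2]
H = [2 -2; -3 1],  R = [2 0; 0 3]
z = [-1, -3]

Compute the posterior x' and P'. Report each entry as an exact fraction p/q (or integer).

x̄ = F·x = [11, 7]
P̄ = F·P·Fᵀ + Q = [45 26; 26 18]
y = z − H·x̄ = [-9, 23]
S = H·P̄·Hᵀ + R = [46 -98; -98 270]
K = P̄·Hᵀ·S⁻¹ = [-211/1408 -645/1408; -195/352 -149/352]
x' = x̄ + K·y = [29/16, 9/4]
P' = (I − K·H)·P̄ = [1073/1408 321/352; 321/352 129/88]

x' = [29/16, 9/4]
P' = [1073/1408 321/352; 321/352 129/88]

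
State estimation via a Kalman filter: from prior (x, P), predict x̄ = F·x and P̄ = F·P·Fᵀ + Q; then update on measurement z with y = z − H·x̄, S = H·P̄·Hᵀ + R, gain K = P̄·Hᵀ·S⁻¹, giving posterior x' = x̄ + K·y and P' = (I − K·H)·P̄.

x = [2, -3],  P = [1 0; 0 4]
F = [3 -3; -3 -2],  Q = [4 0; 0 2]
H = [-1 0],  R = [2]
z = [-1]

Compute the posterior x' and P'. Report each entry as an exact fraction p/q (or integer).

x' = [79/51, -70/17]
P' = [98/51 10/17; 10/17 384/17]

x̄ = F·x = [15, 0]
P̄ = F·P·Fᵀ + Q = [49 15; 15 27]
y = z − H·x̄ = [14]
S = H·P̄·Hᵀ + R = [51]
K = P̄·Hᵀ·S⁻¹ = [-49/51; -5/17]
x' = x̄ + K·y = [79/51, -70/17]
P' = (I − K·H)·P̄ = [98/51 10/17; 10/17 384/17]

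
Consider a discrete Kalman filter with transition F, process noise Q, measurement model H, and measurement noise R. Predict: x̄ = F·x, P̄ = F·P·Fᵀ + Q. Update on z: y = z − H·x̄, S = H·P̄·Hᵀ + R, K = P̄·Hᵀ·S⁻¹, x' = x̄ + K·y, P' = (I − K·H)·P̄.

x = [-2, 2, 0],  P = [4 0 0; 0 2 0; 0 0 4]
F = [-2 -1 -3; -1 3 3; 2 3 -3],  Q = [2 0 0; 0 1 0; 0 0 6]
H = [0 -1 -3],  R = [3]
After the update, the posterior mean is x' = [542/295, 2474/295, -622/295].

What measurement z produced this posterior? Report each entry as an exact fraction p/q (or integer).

z = [-2]

x̄ = F·x = [2, 8, 2]
P̄ = F·P·Fᵀ + Q = [56 -34 14; -34 59 -26; 14 -26 76]
S = H·P̄·Hᵀ + R = [590]
K = P̄·Hᵀ·S⁻¹ = [-4/295; 19/590; -101/295]
x' − x̄ = [-48/295, 114/295, -1212/295] = K·y
y = (KᵀK)⁻¹·Kᵀ·(x' − x̄) = [12]
z = y + H·x̄ = [12] + [-14] = [-2]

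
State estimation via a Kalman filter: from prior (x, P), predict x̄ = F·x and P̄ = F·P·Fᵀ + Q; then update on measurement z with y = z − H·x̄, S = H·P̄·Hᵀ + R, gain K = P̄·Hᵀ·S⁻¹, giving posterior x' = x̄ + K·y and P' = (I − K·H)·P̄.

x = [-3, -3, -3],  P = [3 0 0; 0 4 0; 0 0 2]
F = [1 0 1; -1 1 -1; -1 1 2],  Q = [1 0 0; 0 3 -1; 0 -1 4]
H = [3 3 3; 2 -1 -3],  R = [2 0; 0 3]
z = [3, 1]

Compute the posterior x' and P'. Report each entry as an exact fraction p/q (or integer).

x' = [-20474/23401, 82825/23401, -43266/23401]
P' = [37738/23401 -81787/23401 46957/23401; -81787/23401 200782/23401 -118831/23401; 46957/23401 -118831/23401 73900/23401]

x̄ = F·x = [-6, 3, -6]
P̄ = F·P·Fᵀ + Q = [6 -5 1; -5 12 2; 1 2 19]
y = z − H·x̄ = [30, -2]
S = H·P̄·Hᵀ + R = [299 -213; -213 230]
K = P̄·Hᵀ·S⁻¹ = [4362/23401 5464/23401; 246/23401 -2621/23401; 3039/23401 -2985/23401]
x' = x̄ + K·y = [-20474/23401, 82825/23401, -43266/23401]
P' = (I − K·H)·P̄ = [37738/23401 -81787/23401 46957/23401; -81787/23401 200782/23401 -118831/23401; 46957/23401 -118831/23401 73900/23401]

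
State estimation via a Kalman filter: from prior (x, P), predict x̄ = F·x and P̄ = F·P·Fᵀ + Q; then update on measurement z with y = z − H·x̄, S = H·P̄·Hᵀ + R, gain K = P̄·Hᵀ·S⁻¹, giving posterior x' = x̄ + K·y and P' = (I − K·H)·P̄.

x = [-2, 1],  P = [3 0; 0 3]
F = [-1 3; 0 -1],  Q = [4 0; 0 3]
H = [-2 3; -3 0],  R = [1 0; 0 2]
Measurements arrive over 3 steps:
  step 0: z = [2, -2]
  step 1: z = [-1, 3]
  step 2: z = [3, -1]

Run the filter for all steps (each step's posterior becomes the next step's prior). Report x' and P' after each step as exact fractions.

step 0: x̄ = F·x = [5, -1]
step 0: P̄ = F·P·Fᵀ + Q = [34 -9; -9 6]
step 0: y = z − H·x̄ = [15, 13]
step 0: S = H·P̄·Hᵀ + R = [299 285; 285 308]
step 0: K = P̄·Hᵀ·S⁻¹ = [-190/10867 -3423/10867; 3393/10867 -2187/10867]
step 0: x' = x̄ + K·y = [6986/10867, 11597/10867]
step 0: P' = (I − K·H)·P̄ = [2282/10867 1458/10867; 1458/10867 2103/10867]
step 1: x̄ = F·x = [27805/10867, -11597/10867]
step 1: P̄ = F·P·Fᵀ + Q = [55929/10867 -4851/10867; -4851/10867 34704/10867]
step 1: y = z − H·x̄ = [79534/10867, 116016/10867]
step 1: S = H·P̄·Hᵀ + R = [605131/10867 379233/10867; 379233/10867 525095/10867]
step 1: K = P̄·Hᵀ·S⁻¹ = [-126411/8002834 -2465901/8002834; 4991643/16005668 -3161457/16005668]
step 1: x' = x̄ + K·y = [-3387280/4001417, -7149719/8002834]
step 1: P' = (I − K·H)·P̄ = [821967/4001417 1053819/8002834; 1053819/8002834 3068973/16005668]
step 2: x̄ = F·x = [-2096371/1143262, 7149719/8002834]
step 2: P̄ = F·P·Fᵀ + Q = [11755067/2286524 -1014183/2286524; -1014183/2286524 51085977/16005668]
step 2: y = z − H·x̄ = [-26789849/8002834, -7432375/1143262]
step 2: S = H·P̄·Hᵀ + R = [890112709/16005668 79658049/2286524; 79658049/2286524 110368651/2286524]
step 2: K = P̄·Hᵀ·S⁻¹ = [-185868781/11769547474 -3626478255/11769547474; 7341013089/23539094948 -4649435559/23539094948]
step 2: x' = x̄ + K·y = [2616504949/11769547474, 26681513389/23539094948]
step 2: P' = (I − K·H)·P̄ = [1208826085/5884773737 1549811853/11769547474; 1549811853/11769547474 4513420167/23539094948]

step 0: x' = [6986/10867, 11597/10867], P' = [2282/10867 1458/10867; 1458/10867 2103/10867]
step 1: x' = [-3387280/4001417, -7149719/8002834], P' = [821967/4001417 1053819/8002834; 1053819/8002834 3068973/16005668]
step 2: x' = [2616504949/11769547474, 26681513389/23539094948], P' = [1208826085/5884773737 1549811853/11769547474; 1549811853/11769547474 4513420167/23539094948]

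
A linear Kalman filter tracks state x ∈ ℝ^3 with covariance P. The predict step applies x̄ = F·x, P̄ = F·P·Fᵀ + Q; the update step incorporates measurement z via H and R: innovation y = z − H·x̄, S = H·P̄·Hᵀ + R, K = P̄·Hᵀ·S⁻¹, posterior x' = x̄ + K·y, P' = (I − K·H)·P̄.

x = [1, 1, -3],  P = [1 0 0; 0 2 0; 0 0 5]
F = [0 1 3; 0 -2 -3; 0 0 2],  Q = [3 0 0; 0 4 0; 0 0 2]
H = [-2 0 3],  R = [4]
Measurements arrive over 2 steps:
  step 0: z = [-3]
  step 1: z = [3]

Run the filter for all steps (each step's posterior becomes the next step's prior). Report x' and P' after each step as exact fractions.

step 0: x̄ = F·x = [-8, 7, -6]
step 0: P̄ = F·P·Fᵀ + Q = [50 -49 30; -49 57 -30; 30 -30 22]
step 0: y = z − H·x̄ = [-1]
step 0: S = H·P̄·Hᵀ + R = [42]
step 0: K = P̄·Hᵀ·S⁻¹ = [-5/21; 4/21; 1/7]
step 0: x' = x̄ + K·y = [-163/21, 143/21, -43/7]
step 0: P' = (I − K·H)·P̄ = [1000/21 -989/21 220/7; -989/21 1165/21 -218/7; 220/7 -218/7 148/7]
step 1: x̄ = F·x = [-244/21, 101/21, -86/7]
step 1: P̄ = F·P·Fᵀ + Q = [1300/21 -440/21 452/7; -440/21 892/21 -16/7; 452/7 -16/7 606/7]
step 1: y = z − H·x̄ = [349/21]
step 1: S = H·P̄·Hᵀ + R = [5374/21]
step 1: K = P̄·Hᵀ·S⁻¹ = [734/2687; 368/2687; 1371/2687]
step 1: x' = x̄ + K·y = [-19022/2687, 19039/2687, -10227/2687]
step 1: P' = (I − K·H)·P̄ = [115028/2687 -82024/2687 77664/2687; -82024/2687 101236/2687 -54192/2687; 77664/2687 -54192/2687 53604/2687]

step 0: x' = [-163/21, 143/21, -43/7], P' = [1000/21 -989/21 220/7; -989/21 1165/21 -218/7; 220/7 -218/7 148/7]
step 1: x' = [-19022/2687, 19039/2687, -10227/2687], P' = [115028/2687 -82024/2687 77664/2687; -82024/2687 101236/2687 -54192/2687; 77664/2687 -54192/2687 53604/2687]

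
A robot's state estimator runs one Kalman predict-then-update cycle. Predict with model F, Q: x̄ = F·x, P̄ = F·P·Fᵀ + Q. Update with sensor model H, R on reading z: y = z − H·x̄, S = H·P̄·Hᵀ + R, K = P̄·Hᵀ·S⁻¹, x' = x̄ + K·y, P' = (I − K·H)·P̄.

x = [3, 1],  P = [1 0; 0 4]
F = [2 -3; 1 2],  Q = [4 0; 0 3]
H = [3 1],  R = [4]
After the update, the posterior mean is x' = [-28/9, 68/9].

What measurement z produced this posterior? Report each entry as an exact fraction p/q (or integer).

x̄ = F·x = [3, 5]
P̄ = F·P·Fᵀ + Q = [44 -22; -22 20]
S = H·P̄·Hᵀ + R = [288]
K = P̄·Hᵀ·S⁻¹ = [55/144; -23/144]
x' − x̄ = [-55/9, 23/9] = K·y
y = (KᵀK)⁻¹·Kᵀ·(x' − x̄) = [-16]
z = y + H·x̄ = [-16] + [14] = [-2]

z = [-2]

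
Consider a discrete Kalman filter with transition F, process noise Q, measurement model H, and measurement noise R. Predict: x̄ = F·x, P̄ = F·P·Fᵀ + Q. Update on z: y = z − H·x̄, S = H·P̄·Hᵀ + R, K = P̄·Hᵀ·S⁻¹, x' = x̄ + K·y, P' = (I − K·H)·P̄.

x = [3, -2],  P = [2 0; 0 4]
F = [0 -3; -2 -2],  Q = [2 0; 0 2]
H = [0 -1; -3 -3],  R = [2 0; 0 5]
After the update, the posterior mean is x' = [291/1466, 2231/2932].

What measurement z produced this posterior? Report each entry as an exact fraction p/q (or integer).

x̄ = F·x = [6, -2]
P̄ = F·P·Fᵀ + Q = [38 24; 24 26]
S = H·P̄·Hᵀ + R = [28 150; 150 1013]
K = P̄·Hᵀ·S⁻¹ = [897/1466 -201/733; -1919/2932 -75/1466]
x' − x̄ = [-8505/1466, 8095/2932] = K·y
y = (KᵀK)⁻¹·Kᵀ·(x' − x̄) = [-5, 10]
z = y + H·x̄ = [-5, 10] + [2, -12] = [-3, -2]

z = [-3, -2]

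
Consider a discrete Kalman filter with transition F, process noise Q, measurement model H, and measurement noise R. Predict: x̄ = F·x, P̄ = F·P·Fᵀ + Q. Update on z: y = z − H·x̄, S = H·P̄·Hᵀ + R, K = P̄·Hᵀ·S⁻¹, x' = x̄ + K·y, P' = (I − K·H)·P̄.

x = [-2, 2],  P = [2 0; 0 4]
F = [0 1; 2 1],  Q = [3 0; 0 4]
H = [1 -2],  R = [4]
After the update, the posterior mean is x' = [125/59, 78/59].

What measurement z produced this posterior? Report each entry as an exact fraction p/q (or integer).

x̄ = F·x = [2, -2]
P̄ = F·P·Fᵀ + Q = [7 4; 4 16]
S = H·P̄·Hᵀ + R = [59]
K = P̄·Hᵀ·S⁻¹ = [-1/59; -28/59]
x' − x̄ = [7/59, 196/59] = K·y
y = (KᵀK)⁻¹·Kᵀ·(x' − x̄) = [-7]
z = y + H·x̄ = [-7] + [6] = [-1]

z = [-1]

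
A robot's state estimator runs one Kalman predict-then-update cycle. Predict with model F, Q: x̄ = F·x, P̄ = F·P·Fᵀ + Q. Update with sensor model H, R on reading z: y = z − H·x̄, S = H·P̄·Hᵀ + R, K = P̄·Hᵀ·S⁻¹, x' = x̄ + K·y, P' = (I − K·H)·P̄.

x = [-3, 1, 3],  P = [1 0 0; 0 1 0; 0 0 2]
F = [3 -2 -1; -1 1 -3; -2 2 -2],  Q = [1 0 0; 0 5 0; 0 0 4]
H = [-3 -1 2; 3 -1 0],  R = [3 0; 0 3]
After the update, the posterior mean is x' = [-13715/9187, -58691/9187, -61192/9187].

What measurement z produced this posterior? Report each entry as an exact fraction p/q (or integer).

x̄ = F·x = [-14, -5, 2]
P̄ = F·P·Fᵀ + Q = [16 1 -6; 1 25 16; -6 16 20]
S = H·P̄·Hᵀ + R = [266 -187; -187 166]
K = P̄·Hᵀ·S⁻¹ = [-1337/9187 1095/9187; -3450/9187 -5104/9187; 614/9187 -1190/9187]
x' − x̄ = [114903/9187, -12756/9187, -79566/9187] = K·y
y = (KᵀK)⁻¹·Kᵀ·(x' − x̄) = [-54, 39]
z = y + H·x̄ = [-54, 39] + [51, -37] = [-3, 2]

z = [-3, 2]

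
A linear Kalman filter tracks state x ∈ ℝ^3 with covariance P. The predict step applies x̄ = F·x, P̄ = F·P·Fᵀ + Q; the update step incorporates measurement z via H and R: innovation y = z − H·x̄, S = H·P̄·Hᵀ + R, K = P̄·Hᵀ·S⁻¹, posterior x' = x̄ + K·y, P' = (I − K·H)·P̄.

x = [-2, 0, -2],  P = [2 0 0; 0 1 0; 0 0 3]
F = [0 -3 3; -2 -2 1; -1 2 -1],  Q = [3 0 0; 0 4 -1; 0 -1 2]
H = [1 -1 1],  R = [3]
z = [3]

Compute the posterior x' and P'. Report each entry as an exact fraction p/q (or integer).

x' = [-57/20, -4/5, 4]
P' = [699/20 93/5 -15; 93/5 79/5 -4; -15 -4 11]

x̄ = F·x = [-6, 2, 4]
P̄ = F·P·Fᵀ + Q = [39 15 -15; 15 19 -4; -15 -4 11]
y = z − H·x̄ = [7]
S = H·P̄·Hᵀ + R = [20]
K = P̄·Hᵀ·S⁻¹ = [9/20; -2/5; 0]
x' = x̄ + K·y = [-57/20, -4/5, 4]
P' = (I − K·H)·P̄ = [699/20 93/5 -15; 93/5 79/5 -4; -15 -4 11]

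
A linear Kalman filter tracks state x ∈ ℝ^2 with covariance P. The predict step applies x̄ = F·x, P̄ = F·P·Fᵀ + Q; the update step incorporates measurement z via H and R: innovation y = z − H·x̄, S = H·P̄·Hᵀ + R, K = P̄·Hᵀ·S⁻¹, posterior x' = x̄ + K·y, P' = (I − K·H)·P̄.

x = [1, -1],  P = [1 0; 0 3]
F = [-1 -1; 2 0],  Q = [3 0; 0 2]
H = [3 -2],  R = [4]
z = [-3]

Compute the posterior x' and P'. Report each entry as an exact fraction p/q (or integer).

x̄ = F·x = [0, 2]
P̄ = F·P·Fᵀ + Q = [7 -2; -2 6]
y = z − H·x̄ = [1]
S = H·P̄·Hᵀ + R = [115]
K = P̄·Hᵀ·S⁻¹ = [5/23; -18/115]
x' = x̄ + K·y = [5/23, 212/115]
P' = (I − K·H)·P̄ = [36/23 44/23; 44/23 366/115]

x' = [5/23, 212/115]
P' = [36/23 44/23; 44/23 366/115]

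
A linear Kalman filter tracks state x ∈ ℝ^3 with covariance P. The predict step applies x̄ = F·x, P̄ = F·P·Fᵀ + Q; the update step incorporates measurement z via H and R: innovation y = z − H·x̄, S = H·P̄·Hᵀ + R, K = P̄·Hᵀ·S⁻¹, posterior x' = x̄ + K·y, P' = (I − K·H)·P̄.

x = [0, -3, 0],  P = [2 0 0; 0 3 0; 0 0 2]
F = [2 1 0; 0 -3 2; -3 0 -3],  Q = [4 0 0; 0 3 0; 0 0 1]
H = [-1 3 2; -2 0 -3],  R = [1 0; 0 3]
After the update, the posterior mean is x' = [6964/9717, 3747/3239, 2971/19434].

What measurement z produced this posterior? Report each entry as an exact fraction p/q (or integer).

z = [3, -2]

x̄ = F·x = [-3, 9, 0]
P̄ = F·P·Fᵀ + Q = [15 -9 -12; -9 38 -12; -12 -12 37]
S = H·P̄·Hᵀ + R = [464 -18; -18 252]
K = P̄·Hᵀ·S⁻¹ = [-459/3239 133/9717; 720/3239 1491/6478; 613/6478 -3289/9717]
x' − x̄ = [36115/9717, -25404/3239, 2971/19434] = K·y
y = (KᵀK)⁻¹·Kᵀ·(x' − x̄) = [-27, -8]
z = y + H·x̄ = [-27, -8] + [30, 6] = [3, -2]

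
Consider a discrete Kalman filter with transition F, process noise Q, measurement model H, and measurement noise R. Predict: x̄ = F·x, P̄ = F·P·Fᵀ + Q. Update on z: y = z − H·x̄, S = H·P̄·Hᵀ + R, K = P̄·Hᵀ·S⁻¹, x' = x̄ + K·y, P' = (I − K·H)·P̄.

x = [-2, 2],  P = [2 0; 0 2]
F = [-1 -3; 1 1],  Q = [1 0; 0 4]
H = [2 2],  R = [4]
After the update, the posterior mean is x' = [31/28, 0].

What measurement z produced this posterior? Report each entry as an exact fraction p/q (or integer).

x̄ = F·x = [-4, 0]
P̄ = F·P·Fᵀ + Q = [21 -8; -8 8]
S = H·P̄·Hᵀ + R = [56]
K = P̄·Hᵀ·S⁻¹ = [13/28; 0]
x' − x̄ = [143/28, 0] = K·y
y = (KᵀK)⁻¹·Kᵀ·(x' − x̄) = [11]
z = y + H·x̄ = [11] + [-8] = [3]

z = [3]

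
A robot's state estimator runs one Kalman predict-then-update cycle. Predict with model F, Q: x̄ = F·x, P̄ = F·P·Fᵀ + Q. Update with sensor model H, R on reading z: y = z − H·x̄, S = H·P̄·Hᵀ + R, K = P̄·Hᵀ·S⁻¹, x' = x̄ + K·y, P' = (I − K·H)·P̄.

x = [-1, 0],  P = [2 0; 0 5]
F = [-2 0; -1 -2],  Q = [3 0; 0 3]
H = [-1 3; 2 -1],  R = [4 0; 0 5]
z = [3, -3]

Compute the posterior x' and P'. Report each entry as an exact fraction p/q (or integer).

x̄ = F·x = [2, 1]
P̄ = F·P·Fᵀ + Q = [11 4; 4 25]
y = z − H·x̄ = [2, -6]
S = H·P̄·Hᵀ + R = [216 -69; -69 58]
K = P̄·Hᵀ·S⁻¹ = [1300/7767 1319/2589; 2945/7767 409/2589]
x' = x̄ + K·y = [-5608/7767, 6295/7767]
P' = (I − K·H)·P̄ = [12911/7767 6037/7767; 6037/7767 5939/7767]

x' = [-5608/7767, 6295/7767]
P' = [12911/7767 6037/7767; 6037/7767 5939/7767]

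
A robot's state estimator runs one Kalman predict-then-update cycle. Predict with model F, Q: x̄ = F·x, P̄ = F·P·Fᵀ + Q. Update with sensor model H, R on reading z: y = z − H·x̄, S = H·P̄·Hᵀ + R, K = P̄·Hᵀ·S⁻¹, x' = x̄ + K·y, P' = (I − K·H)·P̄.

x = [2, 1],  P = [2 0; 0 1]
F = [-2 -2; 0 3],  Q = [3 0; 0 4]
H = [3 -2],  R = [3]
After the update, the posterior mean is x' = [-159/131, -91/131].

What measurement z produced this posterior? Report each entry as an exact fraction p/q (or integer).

x̄ = F·x = [-6, 3]
P̄ = F·P·Fᵀ + Q = [15 -6; -6 13]
S = H·P̄·Hᵀ + R = [262]
K = P̄·Hᵀ·S⁻¹ = [57/262; -22/131]
x' − x̄ = [627/131, -484/131] = K·y
y = (KᵀK)⁻¹·Kᵀ·(x' − x̄) = [22]
z = y + H·x̄ = [22] + [-24] = [-2]

z = [-2]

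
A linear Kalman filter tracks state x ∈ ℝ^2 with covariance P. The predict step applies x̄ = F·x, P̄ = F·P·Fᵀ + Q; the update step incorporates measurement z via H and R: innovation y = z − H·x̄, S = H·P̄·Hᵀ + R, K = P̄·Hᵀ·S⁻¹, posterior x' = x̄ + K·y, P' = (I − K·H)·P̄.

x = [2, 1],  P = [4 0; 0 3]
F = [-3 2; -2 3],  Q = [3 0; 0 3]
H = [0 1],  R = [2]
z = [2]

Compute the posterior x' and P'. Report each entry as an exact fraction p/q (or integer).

x' = [-11/8, 15/8]
P' = [57/4 7/4; 7/4 23/12]

x̄ = F·x = [-4, -1]
P̄ = F·P·Fᵀ + Q = [51 42; 42 46]
y = z − H·x̄ = [3]
S = H·P̄·Hᵀ + R = [48]
K = P̄·Hᵀ·S⁻¹ = [7/8; 23/24]
x' = x̄ + K·y = [-11/8, 15/8]
P' = (I − K·H)·P̄ = [57/4 7/4; 7/4 23/12]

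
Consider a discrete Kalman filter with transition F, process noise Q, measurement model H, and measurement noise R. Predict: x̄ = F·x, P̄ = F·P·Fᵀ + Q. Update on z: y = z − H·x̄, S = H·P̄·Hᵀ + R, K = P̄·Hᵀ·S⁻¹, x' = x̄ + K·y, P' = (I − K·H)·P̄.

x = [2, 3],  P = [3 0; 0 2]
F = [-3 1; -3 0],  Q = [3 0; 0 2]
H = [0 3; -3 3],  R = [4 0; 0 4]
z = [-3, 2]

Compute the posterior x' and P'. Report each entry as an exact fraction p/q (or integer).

x' = [-26601/17431, -18507/17431]
P' = [14840/17431 7596/17431; 7596/17431 7628/17431]

x̄ = F·x = [-3, -6]
P̄ = F·P·Fᵀ + Q = [32 27; 27 29]
y = z − H·x̄ = [15, 11]
S = H·P̄·Hᵀ + R = [265 18; 18 67]
K = P̄·Hᵀ·S⁻¹ = [5697/17431 -5433/17431; 5721/17431 24/17431]
x' = x̄ + K·y = [-26601/17431, -18507/17431]
P' = (I − K·H)·P̄ = [14840/17431 7596/17431; 7596/17431 7628/17431]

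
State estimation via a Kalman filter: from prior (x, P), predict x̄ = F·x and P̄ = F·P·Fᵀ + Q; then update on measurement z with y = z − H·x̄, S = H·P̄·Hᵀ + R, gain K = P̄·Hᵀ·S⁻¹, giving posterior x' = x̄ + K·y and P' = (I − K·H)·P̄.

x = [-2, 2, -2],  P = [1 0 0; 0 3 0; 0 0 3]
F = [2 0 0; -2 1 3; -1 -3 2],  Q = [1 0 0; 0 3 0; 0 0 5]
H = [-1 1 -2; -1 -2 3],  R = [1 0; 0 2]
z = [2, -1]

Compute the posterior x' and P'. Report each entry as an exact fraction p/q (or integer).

x' = [-7667/6200, 283/6200, -3533/6200]
P' = [10869/6200 -38181/6200 -23069/6200; -38181/6200 202469/6200 121181/6200; -23069/6200 121181/6200 73269/6200]

x̄ = F·x = [-4, 0, -8]
P̄ = F·P·Fᵀ + Q = [5 -4 -2; -4 37 11; -2 11 45]
y = z − H·x̄ = [-18, 19]
S = H·P̄·Hᵀ + R = [179 -264; -264 424]
K = P̄·Hᵀ·S⁻¹ = [-364/775 -1857/6200; -214/775 -1607/6200; -286/775 257/6200]
x' = x̄ + K·y = [-7667/6200, 283/6200, -3533/6200]
P' = (I − K·H)·P̄ = [10869/6200 -38181/6200 -23069/6200; -38181/6200 202469/6200 121181/6200; -23069/6200 121181/6200 73269/6200]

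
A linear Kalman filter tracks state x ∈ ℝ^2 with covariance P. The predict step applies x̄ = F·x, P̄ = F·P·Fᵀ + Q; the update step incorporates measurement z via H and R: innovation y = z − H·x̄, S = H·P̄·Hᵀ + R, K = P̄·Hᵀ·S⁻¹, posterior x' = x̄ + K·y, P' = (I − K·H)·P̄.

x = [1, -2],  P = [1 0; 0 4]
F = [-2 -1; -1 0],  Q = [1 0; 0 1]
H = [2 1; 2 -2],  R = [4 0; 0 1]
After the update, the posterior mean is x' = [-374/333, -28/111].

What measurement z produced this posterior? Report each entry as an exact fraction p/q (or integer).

x̄ = F·x = [0, -1]
P̄ = F·P·Fᵀ + Q = [9 2; 2 2]
S = H·P̄·Hᵀ + R = [50 28; 28 29]
K = P̄·Hᵀ·S⁻¹ = [94/333 70/333; 29/111 -28/111]
x' − x̄ = [-374/333, 83/111] = K·y
y = (KᵀK)⁻¹·Kᵀ·(x' − x̄) = [-1, -4]
z = y + H·x̄ = [-1, -4] + [-1, 2] = [-2, -2]

z = [-2, -2]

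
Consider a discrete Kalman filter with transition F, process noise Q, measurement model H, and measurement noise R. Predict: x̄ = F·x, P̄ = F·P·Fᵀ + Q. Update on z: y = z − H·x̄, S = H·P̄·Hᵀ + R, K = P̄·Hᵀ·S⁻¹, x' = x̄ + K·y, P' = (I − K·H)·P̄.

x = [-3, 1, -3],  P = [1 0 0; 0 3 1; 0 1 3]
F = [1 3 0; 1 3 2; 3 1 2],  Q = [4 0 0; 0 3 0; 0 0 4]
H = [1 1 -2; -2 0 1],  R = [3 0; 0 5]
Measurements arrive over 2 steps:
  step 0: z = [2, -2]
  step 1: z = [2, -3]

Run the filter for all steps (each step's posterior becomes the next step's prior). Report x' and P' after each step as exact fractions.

step 0: x̄ = F·x = [0, -6, -14]
step 0: P̄ = F·P·Fᵀ + Q = [32 34 18; 34 55 32; 18 32 32]
step 0: y = z − H·x̄ = [-20, 12]
step 0: S = H·P̄·Hᵀ + R = [86 -74; -74 93]
step 0: K = P̄·Hᵀ·S⁻¹ = [-307/1261 -868/1261; -339/2522 -623/1261; -799/1261 -690/1261]
step 0: x' = x̄ + K·y = [-4276/1261, -11652/1261, -9954/1261]
step 0: P' = (I − K·H)·P̄ = [9634/1261 19301/1261 14928/1261; 19301/1261 102329/2522 35487/1261; 14928/1261 35487/1261 26406/1261]
step 1: x̄ = F·x = [-39232/1261, -59140/1261, -44388/1261]
step 1: P̄ = F·P·Fᵀ + Q = [1181929/2522 1657397/2522 1236367/2522; 1657397/2522 2361767/2522 1768699/2522; 1236367/2522 1768699/2522 1370857/2522]
step 1: y = z − H·x̄ = [12118/1261, -37859/1261]
step 1: S = H·P̄·Hᵀ + R = [164610/1261 -234916/1261; -234916/1261 1165715/2522]
step 1: K = P̄·Hᵀ·S⁻¹ = [-20299278/32322479 -39444079/32322479; -65346175/64644958 -56038127/32322479; -41773136/32322479 -47388729/32322479]
step 1: x' = x̄ + K·y = [-16454211/32322479, -147451572/32322479, -116452949/32322479]
step 1: P' = (I − K·H)·P̄ = [464545649/32322479 938298323/32322479 731870903/32322479; 938298323/32322479 4312988873/64644958 1596406011/32322479; 731870903/32322479 1596406011/32322479 1226798161/32322479]

step 0: x' = [-4276/1261, -11652/1261, -9954/1261], P' = [9634/1261 19301/1261 14928/1261; 19301/1261 102329/2522 35487/1261; 14928/1261 35487/1261 26406/1261]
step 1: x' = [-16454211/32322479, -147451572/32322479, -116452949/32322479], P' = [464545649/32322479 938298323/32322479 731870903/32322479; 938298323/32322479 4312988873/64644958 1596406011/32322479; 731870903/32322479 1596406011/32322479 1226798161/32322479]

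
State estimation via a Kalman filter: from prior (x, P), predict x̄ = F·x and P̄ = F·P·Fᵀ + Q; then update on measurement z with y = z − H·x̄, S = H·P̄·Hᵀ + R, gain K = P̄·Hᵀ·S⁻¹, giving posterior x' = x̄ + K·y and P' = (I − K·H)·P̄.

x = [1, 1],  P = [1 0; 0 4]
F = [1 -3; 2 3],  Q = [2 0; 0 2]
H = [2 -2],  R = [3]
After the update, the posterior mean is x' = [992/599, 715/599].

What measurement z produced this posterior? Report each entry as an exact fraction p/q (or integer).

z = [1]

x̄ = F·x = [-2, 5]
P̄ = F·P·Fᵀ + Q = [39 -34; -34 42]
S = H·P̄·Hᵀ + R = [599]
K = P̄·Hᵀ·S⁻¹ = [146/599; -152/599]
x' − x̄ = [2190/599, -2280/599] = K·y
y = (KᵀK)⁻¹·Kᵀ·(x' − x̄) = [15]
z = y + H·x̄ = [15] + [-14] = [1]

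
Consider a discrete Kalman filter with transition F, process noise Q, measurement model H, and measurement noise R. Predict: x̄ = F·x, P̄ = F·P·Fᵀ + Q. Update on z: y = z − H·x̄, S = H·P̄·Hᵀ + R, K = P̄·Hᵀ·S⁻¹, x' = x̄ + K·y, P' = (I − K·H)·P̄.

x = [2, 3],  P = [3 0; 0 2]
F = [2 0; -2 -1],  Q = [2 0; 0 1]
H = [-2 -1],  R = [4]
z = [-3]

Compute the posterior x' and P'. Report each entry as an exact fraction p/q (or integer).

x̄ = F·x = [4, -7]
P̄ = F·P·Fᵀ + Q = [14 -12; -12 15]
y = z − H·x̄ = [-2]
S = H·P̄·Hᵀ + R = [27]
K = P̄·Hᵀ·S⁻¹ = [-16/27; 1/3]
x' = x̄ + K·y = [140/27, -23/3]
P' = (I − K·H)·P̄ = [122/27 -20/3; -20/3 12]

x' = [140/27, -23/3]
P' = [122/27 -20/3; -20/3 12]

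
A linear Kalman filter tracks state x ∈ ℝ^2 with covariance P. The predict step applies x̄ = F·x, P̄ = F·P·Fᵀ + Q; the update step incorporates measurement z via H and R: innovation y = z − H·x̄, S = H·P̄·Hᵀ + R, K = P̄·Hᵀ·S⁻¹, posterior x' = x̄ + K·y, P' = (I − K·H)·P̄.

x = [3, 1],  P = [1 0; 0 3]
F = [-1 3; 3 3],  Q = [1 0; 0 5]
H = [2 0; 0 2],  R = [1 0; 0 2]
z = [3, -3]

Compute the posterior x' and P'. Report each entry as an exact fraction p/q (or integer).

x' = [2294/1701, -659/567]
P' = [1255/5103 8/1701; 8/1701 277/567]

x̄ = F·x = [0, 12]
P̄ = F·P·Fᵀ + Q = [29 24; 24 41]
y = z − H·x̄ = [3, -27]
S = H·P̄·Hᵀ + R = [117 96; 96 166]
K = P̄·Hᵀ·S⁻¹ = [2510/5103 8/1701; 16/1701 277/567]
x' = x̄ + K·y = [2294/1701, -659/567]
P' = (I − K·H)·P̄ = [1255/5103 8/1701; 8/1701 277/567]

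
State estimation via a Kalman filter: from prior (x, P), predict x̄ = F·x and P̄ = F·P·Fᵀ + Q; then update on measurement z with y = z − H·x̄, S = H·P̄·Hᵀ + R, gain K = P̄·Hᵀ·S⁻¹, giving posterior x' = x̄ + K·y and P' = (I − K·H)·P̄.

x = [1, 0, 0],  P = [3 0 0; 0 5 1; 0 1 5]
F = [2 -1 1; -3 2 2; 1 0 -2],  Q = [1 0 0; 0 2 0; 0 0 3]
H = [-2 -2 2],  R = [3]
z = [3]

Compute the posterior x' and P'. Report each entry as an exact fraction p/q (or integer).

x̄ = F·x = [2, -3, 1]
P̄ = F·P·Fᵀ + Q = [21 -18 -2; -18 77 -33; -2 -33 26]
y = z − H·x̄ = [-1]
S = H·P̄·Hᵀ + R = [635]
K = P̄·Hᵀ·S⁻¹ = [-2/127; -184/635; 122/635]
x' = x̄ + K·y = [256/127, -1721/635, 513/635]
P' = (I − K·H)·P̄ = [2647/127 -2654/127 -10/127; -2654/127 15039/635 1493/635; -10/127 1493/635 1626/635]

x' = [256/127, -1721/635, 513/635]
P' = [2647/127 -2654/127 -10/127; -2654/127 15039/635 1493/635; -10/127 1493/635 1626/635]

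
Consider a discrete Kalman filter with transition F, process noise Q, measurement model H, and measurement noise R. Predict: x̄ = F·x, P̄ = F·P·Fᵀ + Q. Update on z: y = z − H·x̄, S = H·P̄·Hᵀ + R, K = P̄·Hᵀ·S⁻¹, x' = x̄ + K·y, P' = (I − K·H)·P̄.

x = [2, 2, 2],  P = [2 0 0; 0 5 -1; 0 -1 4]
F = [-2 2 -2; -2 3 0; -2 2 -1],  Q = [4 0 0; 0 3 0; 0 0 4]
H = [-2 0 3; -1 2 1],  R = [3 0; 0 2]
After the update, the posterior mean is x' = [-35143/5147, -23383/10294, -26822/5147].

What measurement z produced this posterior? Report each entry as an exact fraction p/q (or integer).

z = [-2, -3]

x̄ = F·x = [-4, 2, -2]
P̄ = F·P·Fᵀ + Q = [56 44 42; 44 56 41; 42 41 40]
S = H·P̄·Hᵀ + R = [83 92; 92 226]
K = P̄·Hᵀ·S⁻¹ = [-1822/5147 2427/5147; -1059/5147 5827/10294; 388/5147 1664/5147]
x' − x̄ = [-14555/5147, -43971/10294, -16528/5147] = K·y
y = (KᵀK)⁻¹·Kᵀ·(x' − x̄) = [-4, -9]
z = y + H·x̄ = [-4, -9] + [2, 6] = [-2, -3]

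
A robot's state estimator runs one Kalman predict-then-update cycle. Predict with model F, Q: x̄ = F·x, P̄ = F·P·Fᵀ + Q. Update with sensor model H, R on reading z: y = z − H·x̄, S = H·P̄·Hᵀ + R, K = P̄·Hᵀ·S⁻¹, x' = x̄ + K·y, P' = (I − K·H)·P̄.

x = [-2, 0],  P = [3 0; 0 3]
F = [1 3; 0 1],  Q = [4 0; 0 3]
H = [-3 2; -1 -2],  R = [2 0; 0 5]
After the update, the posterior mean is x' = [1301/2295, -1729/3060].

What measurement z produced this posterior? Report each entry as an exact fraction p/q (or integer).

x̄ = F·x = [-2, 0]
P̄ = F·P·Fᵀ + Q = [34 9; 9 6]
S = H·P̄·Hᵀ + R = [224 114; 114 99]
K = P̄·Hᵀ·S⁻¹ = [-199/765 -518/2295; 101/1020 -499/1530]
x' − x̄ = [5891/2295, -1729/3060] = K·y
y = (KᵀK)⁻¹·Kᵀ·(x' − x̄) = [-9, -1]
z = y + H·x̄ = [-9, -1] + [6, 2] = [-3, 1]

z = [-3, 1]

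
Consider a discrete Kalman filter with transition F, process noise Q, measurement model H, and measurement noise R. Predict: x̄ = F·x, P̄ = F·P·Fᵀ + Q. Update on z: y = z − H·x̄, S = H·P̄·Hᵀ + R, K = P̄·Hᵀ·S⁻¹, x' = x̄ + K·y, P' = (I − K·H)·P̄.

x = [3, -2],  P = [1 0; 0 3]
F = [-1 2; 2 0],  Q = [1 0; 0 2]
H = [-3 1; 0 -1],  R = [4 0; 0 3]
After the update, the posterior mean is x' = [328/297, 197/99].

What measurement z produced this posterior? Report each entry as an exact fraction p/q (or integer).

x̄ = F·x = [-7, 6]
P̄ = F·P·Fᵀ + Q = [14 -2; -2 6]
S = H·P̄·Hᵀ + R = [148 -12; -12 9]
K = P̄·Hᵀ·S⁻¹ = [-31/99 -58/297; 1/33 -62/99]
x' − x̄ = [2407/297, -397/99] = K·y
y = (KᵀK)⁻¹·Kᵀ·(x' − x̄) = [-29, 5]
z = y + H·x̄ = [-29, 5] + [27, -6] = [-2, -1]

z = [-2, -1]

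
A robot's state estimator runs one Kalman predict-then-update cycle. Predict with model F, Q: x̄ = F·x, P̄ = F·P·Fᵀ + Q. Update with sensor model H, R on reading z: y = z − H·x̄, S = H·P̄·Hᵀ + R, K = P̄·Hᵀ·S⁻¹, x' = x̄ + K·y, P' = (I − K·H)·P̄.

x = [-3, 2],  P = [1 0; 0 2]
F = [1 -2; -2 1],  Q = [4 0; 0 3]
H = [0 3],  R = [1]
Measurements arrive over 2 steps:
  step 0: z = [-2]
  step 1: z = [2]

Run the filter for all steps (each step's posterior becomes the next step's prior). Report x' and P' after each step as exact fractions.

step 0: x̄ = F·x = [-7, 8]
step 0: P̄ = F·P·Fᵀ + Q = [13 -6; -6 9]
step 0: y = z − H·x̄ = [-26]
step 0: S = H·P̄·Hᵀ + R = [82]
step 0: K = P̄·Hᵀ·S⁻¹ = [-9/41; 27/82]
step 0: x' = x̄ + K·y = [-53/41, -23/41]
step 0: P' = (I − K·H)·P̄ = [371/41 -3/41; -3/41 9/82]
step 1: x̄ = F·x = [-7/41, 83/41]
step 1: P̄ = F·P·Fᵀ + Q = [565/41 -766/41; -766/41 3247/82]
step 1: y = z − H·x̄ = [-167/41]
step 1: S = H·P̄·Hᵀ + R = [29305/82]
step 1: K = P̄·Hᵀ·S⁻¹ = [-4596/29305; 9741/29305]
step 1: x' = x̄ + K·y = [13717/29305, 19648/29305]
step 1: P' = (I − K·H)·P̄ = [146237/29305 -1532/29305; -1532/29305 3247/29305]

step 0: x' = [-53/41, -23/41], P' = [371/41 -3/41; -3/41 9/82]
step 1: x' = [13717/29305, 19648/29305], P' = [146237/29305 -1532/29305; -1532/29305 3247/29305]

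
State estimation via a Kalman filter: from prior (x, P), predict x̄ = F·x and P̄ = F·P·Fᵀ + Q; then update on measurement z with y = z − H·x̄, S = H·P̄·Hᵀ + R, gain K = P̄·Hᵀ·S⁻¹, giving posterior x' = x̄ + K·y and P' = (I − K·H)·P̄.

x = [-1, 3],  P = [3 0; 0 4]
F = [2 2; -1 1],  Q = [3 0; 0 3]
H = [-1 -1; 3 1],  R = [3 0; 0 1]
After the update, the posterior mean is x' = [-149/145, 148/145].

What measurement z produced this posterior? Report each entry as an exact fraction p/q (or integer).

z = [1, -2]

x̄ = F·x = [4, 4]
P̄ = F·P·Fᵀ + Q = [31 2; 2 10]
S = H·P̄·Hᵀ + R = [48 -111; -111 302]
K = P̄·Hᵀ·S⁻¹ = [193/725 299/725; -616/725 -188/725]
x' − x̄ = [-729/145, -432/145] = K·y
y = (KᵀK)⁻¹·Kᵀ·(x' − x̄) = [9, -18]
z = y + H·x̄ = [9, -18] + [-8, 16] = [1, -2]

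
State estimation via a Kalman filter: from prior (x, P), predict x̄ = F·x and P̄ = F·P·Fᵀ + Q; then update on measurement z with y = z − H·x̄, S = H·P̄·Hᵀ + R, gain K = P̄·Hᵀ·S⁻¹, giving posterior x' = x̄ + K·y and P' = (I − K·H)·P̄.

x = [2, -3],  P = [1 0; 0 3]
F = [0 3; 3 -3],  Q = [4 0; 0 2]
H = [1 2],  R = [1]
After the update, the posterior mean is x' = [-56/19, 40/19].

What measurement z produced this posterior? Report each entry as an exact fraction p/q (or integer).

z = [1]

x̄ = F·x = [-9, 15]
P̄ = F·P·Fᵀ + Q = [31 -27; -27 38]
S = H·P̄·Hᵀ + R = [76]
K = P̄·Hᵀ·S⁻¹ = [-23/76; 49/76]
x' − x̄ = [115/19, -245/19] = K·y
y = (KᵀK)⁻¹·Kᵀ·(x' − x̄) = [-20]
z = y + H·x̄ = [-20] + [21] = [1]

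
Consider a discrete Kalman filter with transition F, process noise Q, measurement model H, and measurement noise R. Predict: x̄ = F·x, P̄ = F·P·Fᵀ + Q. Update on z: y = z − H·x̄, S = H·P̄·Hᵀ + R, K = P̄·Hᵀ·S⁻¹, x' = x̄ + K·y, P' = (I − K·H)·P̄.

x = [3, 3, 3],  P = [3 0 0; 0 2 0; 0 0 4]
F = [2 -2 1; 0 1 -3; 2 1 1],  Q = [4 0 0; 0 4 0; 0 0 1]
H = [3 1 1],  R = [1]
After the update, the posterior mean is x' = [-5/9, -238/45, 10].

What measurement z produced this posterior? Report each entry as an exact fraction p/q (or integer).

x̄ = F·x = [3, -6, 12]
P̄ = F·P·Fᵀ + Q = [28 -16 12; -16 42 -10; 12 -10 19]
S = H·P̄·Hᵀ + R = [270]
K = P̄·Hᵀ·S⁻¹ = [8/27; -8/135; 1/6]
x' − x̄ = [-32/9, 32/45, -2] = K·y
y = (KᵀK)⁻¹·Kᵀ·(x' − x̄) = [-12]
z = y + H·x̄ = [-12] + [15] = [3]

z = [3]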